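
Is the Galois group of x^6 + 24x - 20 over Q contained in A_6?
Yes

The polynomial is irreducible of degree 6 over Q. Its discriminant is 746496000000 = 864000^2, a perfect square. A Galois group lies in the alternating group exactly when the discriminant is a square in Q, so the Galois group (A_6) is contained in A_6.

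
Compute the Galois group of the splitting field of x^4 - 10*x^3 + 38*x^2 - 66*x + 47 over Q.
4T4: A_4

The polynomial is an irreducible quartic over Q and its discriminant is 3136 = 56^2, a perfect square, so the Galois group is contained in A_4. The resolvent cubic y^3 - 38*y^2 + 472*y - 1912 is irreducible over Q. An irreducible resolvent with square discriminant gives A_4.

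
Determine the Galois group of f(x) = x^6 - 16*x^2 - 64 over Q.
The polynomial f is an irreducible sextic over Q, so G = Gal(f/Q) is one of the 16 transitive subgroups 6T1, ..., 6T16 of S_6. The discriminant of f is 36352603193344 = 6029312^2, a perfect square, so G is contained in A_6. The transitive groups of degree 6 contained in A_6 are: A_4 (6T4, order 12), S_4 (6T7, order 24), (C_3 x C_3) : C_4 (6T10, order 36), PSL(2,5) (6T12, order 60), A_6 (6T15, order 360). By Dedekind's theorem, for a prime p not dividing disc(f) the degrees of the irreducible factors of f mod p form the cycle type of an element of G. Factoring f modulo the 79 such primes p <= 419 (skipping 2, 23, which divide the discriminant), each new pattern first appears at: mod 3: f = (x^3 + x^2 + 2x + 1)(x^3 + 2x^2 + 2x + 2), pattern 3+3; mod 5: f = (x^2 + 2)(x^4 + 3x^2 + 3), pattern 4+2; mod 19: f = (x + 9)(x + 10)(x^2 + x + 3)(x^2 + 18x + 3), pattern 2+2+1+1; mod 223: f = (x + 32)(x + 67)(x + 109)(x + 114)(x + 156)(x + 191), pattern 1+1+1+1+1+1. No other pattern occurs in this range, so the set of observed cycle types is {3+3, 4+2, 2+2+1+1, 1+1+1+1+1+1}. The candidates containing elements of all these cycle types are S_4 (6T7) of order 24, (C_3 x C_3) : C_4 (6T10) of order 36, A_6 (6T15) of order 360; the others are excluded. The observed types are precisely the cycle types that occur in S_4 (6T7). Each of the other remaining candidates has further cycle types, and by the Chebotarev density theorem the matching factorization patterns would occur for a proportion of primes equal to their share of the group: (C_3 x C_3) : C_4 (6T10) additionally contains elements of type 3+1+1+1 (4 of its 36 elements, about 11% of primes); A_6 (6T15) additionally contains elements of type 5+1, 3+1+1+1 (184 of its 360 elements, about 51% of primes). None of the 79 primes tested shows any such pattern (for each of these groups the chance of that is below 10^-4), which rules them out. Hence G = S_4 (6T7), of order 24.

S_4 (order 24)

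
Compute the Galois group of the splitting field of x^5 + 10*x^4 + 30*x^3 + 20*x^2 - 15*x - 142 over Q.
D_5

The polynomial f is an irreducible quintic over Q, so G = Gal(f/Q) is a transitive subgroup of S_5: one of C_5 (5T1, order 5), D_5 (5T2, order 10), F_20 (5T3, order 20), A_5 (5T4, order 60) or S_5 (5T5, order 120). The discriminant of f is 1327104000000 = 1152000^2, a perfect square, so G is contained in A_5. The transitive groups of degree 5 contained in A_5 are: C_5 (5T1, order 5), D_5 (5T2, order 10), A_5 (5T4, order 60). By Dedekind's theorem, for a prime p not dividing disc(f) the degrees of the irreducible factors of f mod p form the cycle type of an element of G. Factoring f modulo the 23 such primes p <= 101 (skipping 2, 3, 5, which divide the discriminant), each new pattern first appears at: mod 7: f = (x^5 + 3x^4 + 2x^3 + 6x^2 + 6x + 5), pattern 5; mod 17: f = (x + 15)(x^2 + 5x + 8)(x^2 + 7x + 11), pattern 2+2+1. No other pattern occurs in this range, so the set of observed cycle types is {5, 2+2+1}. The candidates containing elements of all these cycle types are D_5 (5T2) of order 10, A_5 (5T4) of order 60; the others are excluded. The observed types are precisely the cycle types that occur in D_5 (5T2) (apart from the identity). Each of the other remaining candidates has further cycle types, and by the Chebotarev density theorem the matching factorization patterns would occur for a proportion of primes equal to their share of the group: A_5 (5T4) additionally contains elements of type 3+1+1 (20 of its 60 elements, about 33% of primes). None of the 23 primes tested shows any such pattern (for each of these groups the chance of that is below 10^-4), which rules them out. Hence G = D_5 (5T2), of order 10.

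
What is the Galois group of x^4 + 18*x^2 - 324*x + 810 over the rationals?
V_4 (also written V4)

The polynomial is an irreducible quartic over Q and its discriminant is 30611001600 = 174960^2, a perfect square, so the Galois group is contained in A_4. The resolvent cubic y^3 - 18*y^2 - 3240*y - 46656 splits completely over Q, which gives the Klein four-group V_4.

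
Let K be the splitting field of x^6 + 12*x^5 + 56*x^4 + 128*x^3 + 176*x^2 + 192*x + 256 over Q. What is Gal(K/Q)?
S_4 (order 24)

The polynomial f is an irreducible sextic over Q, so G = Gal(f/Q) is one of the 16 transitive subgroups 6T1, ..., 6T16 of S_6. The discriminant of f is -5497558138880000, which is not a perfect square, so G is not contained in A_6. The transitive groups of degree 6 not contained in A_6 are: C_6 (6T1, order 6), S_3 (6T2, order 6), D_6 (6T3, order 12), C_3 x S_3 (6T5, order 18), A_4 x C_2 (6T6, order 24), S_4 (6T8, order 24), S_3 x S_3 (6T9, order 36), S_4 x C_2 (6T11, order 48), (S_3 x S_3) : C_2 (6T13, order 72), PGL(2,5) (6T14, order 120), S_6 (6T16, order 720). By Dedekind's theorem, for a prime p not dividing disc(f) the degrees of the irreducible factors of f mod p form the cycle type of an element of G. Factoring f modulo the 22 such primes p <= 89 (skipping 2, 5, which divide the discriminant), each new pattern first appears at: mod 3: f = (x^3 + x^2 + x + 2)(x^3 + 2x^2 + 2x + 2), pattern 3+3; mod 7: f = (x^2 + 2x + 3)(x^2 + 4x + 5)(x^2 + 6x + 4), pattern 2+2+2; mod 13: f = (x + 7)(x + 10)(x^4 + 8x^3 + 6x^2 + 12x + 7), pattern 4+1+1; mod 43: f = (x + 21)(x + 26)(x^2 + 4x + 1)(x^2 + 4x + 20), pattern 2+2+1+1. No other pattern occurs in this range, so the set of observed cycle types is {3+3, 2+2+2, 4+1+1, 2+2+1+1}. The candidates containing elements of all these cycle types are S_4 (6T8) of order 24, S_4 x C_2 (6T11) of order 48, PGL(2,5) (6T14) of order 120, S_6 (6T16) of order 720; the others are excluded. The observed types are precisely the cycle types that occur in S_4 (6T8) (apart from the identity). Each of the other remaining candidates has further cycle types, and by the Chebotarev density theorem the matching factorization patterns would occur for a proportion of primes equal to their share of the group: S_4 x C_2 (6T11) additionally contains elements of type 6, 4+2, 2+1+1+1+1 (17 of its 48 elements, about 35% of primes); PGL(2,5) (6T14) additionally contains elements of type 6, 5+1 (44 of its 120 elements, about 37% of primes); S_6 (6T16) additionally contains elements of type 6, 5+1, 4+2, 3+2+1, 3+1+1+1, 2+1+1+1+1 (529 of its 720 elements, about 73% of primes). None of the 22 primes tested shows any such pattern (for each of these groups the chance of that is below 10^-4), which rules them out. Hence G = S_4 (6T8), of order 24.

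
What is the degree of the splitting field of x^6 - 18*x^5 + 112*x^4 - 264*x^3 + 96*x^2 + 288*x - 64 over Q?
6

The degree of the splitting field over Q equals the order of the Galois group, so first determine the group. The polynomial f is an irreducible sextic over Q, so G = Gal(f/Q) is one of the 16 transitive subgroups 6T1, ..., 6T16 of S_6. The discriminant of f is 870211913777152, which is not a perfect square, so G is not contained in A_6. The transitive groups of degree 6 not contained in A_6 are: C_6 (6T1, order 6), S_3 (6T2, order 6), D_6 (6T3, order 12), C_3 x S_3 (6T5, order 18), A_4 x C_2 (6T6, order 24), S_4 (6T8, order 24), S_3 x S_3 (6T9, order 36), S_4 x C_2 (6T11, order 48), (S_3 x S_3) : C_2 (6T13, order 72), PGL(2,5) (6T14, order 120), S_6 (6T16, order 720). By Dedekind's theorem, for a prime p not dividing disc(f) the degrees of the irreducible factors of f mod p form the cycle type of an element of G. Factoring f modulo the 23 such primes p <= 97 (skipping 2, 37, which divide the discriminant), each new pattern first appears at: mod 3: f = (x^3 + x^2 + x + 2)(x^3 + 2x^2 + x + 1), pattern 3+3; mod 5: f = (x^2 + x + 2)(x^2 + 2x + 4)(x^2 + 4x + 2), pattern 2+2+2; mod 67: f = (x + 2)(x + 3)(x + 27)(x + 34)(x + 58)(x + 59), pattern 1+1+1+1+1+1. No other pattern occurs in this range, so the set of observed cycle types is {3+3, 2+2+2, 1+1+1+1+1+1}. The candidates containing elements of all these cycle types are C_6 (6T1) of order 6, S_3 (6T2) of order 6, D_6 (6T3) of order 12, C_3 x S_3 (6T5) of order 18, A_4 x C_2 (6T6) of order 24, S_4 (6T8) of order 24, S_3 x S_3 (6T9) of order 36, S_4 x C_2 (6T11) of order 48, (S_3 x S_3) : C_2 (6T13) of order 72, PGL(2,5) (6T14) of order 120, S_6 (6T16) of order 720; the others are excluded. The observed types are precisely the cycle types that occur in S_3 (6T2). Each of the other remaining candidates has further cycle types, and by the Chebotarev density theorem the matching factorization patterns would occur for a proportion of primes equal to their share of the group: C_6 (6T1) additionally contains elements of type 6 (2 of its 6 elements, about 33% of primes); D_6 (6T3) additionally contains elements of type 6, 2+2+1+1 (5 of its 12 elements, about 42% of primes); C_3 x S_3 (6T5) additionally contains elements of type 6, 3+1+1+1 (10 of its 18 elements, about 56% of primes); A_4 x C_2 (6T6) additionally contains elements of type 6, 2+2+1+1, 2+1+1+1+1 (14 of its 24 elements, about 58% of primes); S_4 (6T8) additionally contains elements of type 4+1+1, 2+2+1+1 (9 of its 24 elements, about 38% of primes); S_3 x S_3 (6T9) additionally contains elements of type 6, 3+1+1+1, 2+2+1+1 (25 of its 36 elements, about 69% of primes); S_4 x C_2 (6T11) additionally contains elements of type 6, 4+2, 4+1+1, 2+2+1+1, 2+1+1+1+1 (32 of its 48 elements, about 67% of primes); (S_3 x S_3) : C_2 (6T13) additionally contains elements of type 6, 4+2, 3+2+1, 3+1+1+1, 2+2+1+1, 2+1+1+1+1 (61 of its 72 elements, about 85% of primes); PGL(2,5) (6T14) additionally contains elements of type 6, 5+1, 4+1+1, 2+2+1+1 (89 of its 120 elements, about 74% of primes); S_6 (6T16) additionally contains elements of type 6, 5+1, 4+2, 4+1+1, 3+2+1, 3+1+1+1, 2+2+1+1, 2+1+1+1+1 (664 of its 720 elements, about 92% of primes). None of the 23 primes tested shows any such pattern (for each of these groups the chance of that is below 10^-4), which rules them out. Hence G = S_3 (6T2), of order 6. The Galois group S_3 (6T2) has order 6, so the splitting field has degree 6 over Q.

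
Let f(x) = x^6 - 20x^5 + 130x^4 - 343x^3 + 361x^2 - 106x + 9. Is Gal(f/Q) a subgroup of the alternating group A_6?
The polynomial is irreducible of degree 6 over Q. Its discriminant is 3646117689361 = 1909481^2, a perfect square. A Galois group lies in the alternating group exactly when the discriminant is a square in Q, so the Galois group (PSL(2,5)) is contained in A_6.

Yes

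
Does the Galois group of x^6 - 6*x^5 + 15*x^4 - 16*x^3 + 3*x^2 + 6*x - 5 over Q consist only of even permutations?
No

The polynomial is irreducible of degree 6 over Q. Its discriminant is 40310784, which is not a perfect square. A Galois group lies in the alternating group exactly when the discriminant is a square in Q, so the Galois group (S_3 x S_3) is not contained in A_6.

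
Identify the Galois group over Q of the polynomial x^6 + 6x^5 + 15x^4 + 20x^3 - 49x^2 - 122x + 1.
The polynomial f is an irreducible sextic over Q, so G = Gal(f/Q) is one of the 16 transitive subgroups 6T1, ..., 6T16 of S_6. The discriminant of f is -3603718079512576, which is not a perfect square, so G is not contained in A_6. The transitive groups of degree 6 not contained in A_6 are: C_6 (6T1, order 6), S_3 (6T2, order 6), D_6 (6T3, order 12), C_3 x S_3 (6T5, order 18), A_4 x C_2 (6T6, order 24), S_4 (6T8, order 24), S_3 x S_3 (6T9, order 36), S_4 x C_2 (6T11, order 48), (S_3 x S_3) : C_2 (6T13, order 72), PGL(2,5) (6T14, order 120), S_6 (6T16, order 720). By Dedekind's theorem, for a prime p not dividing disc(f) the degrees of the irreducible factors of f mod p form the cycle type of an element of G. Factoring f modulo the 67 such primes p <= 347 (skipping 2, 229, which divide the discriminant), each new pattern first appears at: mod 3: f = (x^6 + 2x^3 + 2x^2 + x + 1), pattern 6; mod 5: f = (x^3 + 2x^2 + 4x + 4)(x^3 + 4x^2 + 3x + 4), pattern 3+3; mod 7: f = (x + 4)(x + 5)(x^4 + 4x^3 + x^2 + x + 6), pattern 4+1+1; mod 13: f = (x^2 + 2x + 8)(x^4 + 4x^3 + 12x^2 + 3x + 5), pattern 4+2; mod 23: f = (x^2 + 2x + 3)(x^2 + 12x + 14)(x^2 + 15x + 17), pattern 2+2+2; mod 29: f = (x + 10)(x + 21)(x^2 + 27)(x^2 + 4x + 2), pattern 2+2+1+1; mod 193: f = (x + 6)(x + 13)(x + 89)(x + 106)(x + 182)(x + 189), pattern 1+1+1+1+1+1; mod 347: f = (x + 7)(x + 46)(x + 303)(x + 342)(x^2 + 2x + 327), pattern 2+1+1+1+1. No other pattern occurs in this range, so the set of observed cycle types is {6, 3+3, 4+1+1, 4+2, 2+2+2, 2+2+1+1, 1+1+1+1+1+1, 2+1+1+1+1}. The candidates containing elements of all these cycle types are S_4 x C_2 (6T11) of order 48, S_6 (6T16) of order 720; the others are excluded. The observed types are precisely the cycle types that occur in S_4 x C_2 (6T11). Each of the other remaining candidates has further cycle types, and by the Chebotarev density theorem the matching factorization patterns would occur for a proportion of primes equal to their share of the group: S_6 (6T16) additionally contains elements of type 5+1, 3+2+1, 3+1+1+1 (304 of its 720 elements, about 42% of primes). None of the 67 primes tested shows any such pattern (for each of these groups the chance of that is below 10^-4), which rules them out. Hence G = S_4 x C_2 (6T11), of order 48.

S_4 x C_2 (also written S4xC2)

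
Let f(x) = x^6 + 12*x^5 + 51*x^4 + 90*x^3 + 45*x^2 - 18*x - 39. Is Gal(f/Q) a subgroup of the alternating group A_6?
The polynomial is irreducible of degree 6 over Q. Its discriminant is 23140652458752, which is not a perfect square. A Galois group lies in the alternating group exactly when the discriminant is a square in Q, so the Galois group (S_3 x S_3) is not contained in A_6.

No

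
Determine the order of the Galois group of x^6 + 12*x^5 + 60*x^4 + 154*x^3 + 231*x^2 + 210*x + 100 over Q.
The degree of the splitting field over Q equals the order of the Galois group, so first determine the group. The polynomial f is an irreducible sextic over Q, so G = Gal(f/Q) is one of the 16 transitive subgroups 6T1, ..., 6T16 of S_6. The discriminant of f is -1160950579200, which is not a perfect square, so G is not contained in A_6. The transitive groups of degree 6 not contained in A_6 are: C_6 (6T1, order 6), S_3 (6T2, order 6), D_6 (6T3, order 12), C_3 x S_3 (6T5, order 18), A_4 x C_2 (6T6, order 24), S_4 (6T8, order 24), S_3 x S_3 (6T9, order 36), S_4 x C_2 (6T11, order 48), (S_3 x S_3) : C_2 (6T13, order 72), PGL(2,5) (6T14, order 120), S_6 (6T16, order 720). By Dedekind's theorem, for a prime p not dividing disc(f) the degrees of the irreducible factors of f mod p form the cycle type of an element of G. Factoring f modulo the 23 such primes p <= 101 (skipping 2, 3, 5, which divide the discriminant), each new pattern first appears at: mod 7: f = (x^3 + 6x^2 + 4x + 1)(x^3 + 6x^2 + 6x + 2), pattern 3+3; mod 11: f = (x^2 + 6x + 2)(x^2 + 8x + 3)(x^2 + 9x + 2), pattern 2+2+2; mod 61: f = (x + 8)(x + 14)(x + 16)(x + 20)(x + 37)(x + 39), pattern 1+1+1+1+1+1. No other pattern occurs in this range, so the set of observed cycle types is {3+3, 2+2+2, 1+1+1+1+1+1}. The candidates containing elements of all these cycle types are C_6 (6T1) of order 6, S_3 (6T2) of order 6, D_6 (6T3) of order 12, C_3 x S_3 (6T5) of order 18, A_4 x C_2 (6T6) of order 24, S_4 (6T8) of order 24, S_3 x S_3 (6T9) of order 36, S_4 x C_2 (6T11) of order 48, (S_3 x S_3) : C_2 (6T13) of order 72, PGL(2,5) (6T14) of order 120, S_6 (6T16) of order 720; the others are excluded. The observed types are precisely the cycle types that occur in S_3 (6T2). Each of the other remaining candidates has further cycle types, and by the Chebotarev density theorem the matching factorization patterns would occur for a proportion of primes equal to their share of the group: C_6 (6T1) additionally contains elements of type 6 (2 of its 6 elements, about 33% of primes); D_6 (6T3) additionally contains elements of type 6, 2+2+1+1 (5 of its 12 elements, about 42% of primes); C_3 x S_3 (6T5) additionally contains elements of type 6, 3+1+1+1 (10 of its 18 elements, about 56% of primes); A_4 x C_2 (6T6) additionally contains elements of type 6, 2+2+1+1, 2+1+1+1+1 (14 of its 24 elements, about 58% of primes); S_4 (6T8) additionally contains elements of type 4+1+1, 2+2+1+1 (9 of its 24 elements, about 38% of primes); S_3 x S_3 (6T9) additionally contains elements of type 6, 3+1+1+1, 2+2+1+1 (25 of its 36 elements, about 69% of primes); S_4 x C_2 (6T11) additionally contains elements of type 6, 4+2, 4+1+1, 2+2+1+1, 2+1+1+1+1 (32 of its 48 elements, about 67% of primes); (S_3 x S_3) : C_2 (6T13) additionally contains elements of type 6, 4+2, 3+2+1, 3+1+1+1, 2+2+1+1, 2+1+1+1+1 (61 of its 72 elements, about 85% of primes); PGL(2,5) (6T14) additionally contains elements of type 6, 5+1, 4+1+1, 2+2+1+1 (89 of its 120 elements, about 74% of primes); S_6 (6T16) additionally contains elements of type 6, 5+1, 4+2, 4+1+1, 3+2+1, 3+1+1+1, 2+2+1+1, 2+1+1+1+1 (664 of its 720 elements, about 92% of primes). None of the 23 primes tested shows any such pattern (for each of these groups the chance of that is below 10^-4), which rules them out. Hence G = S_3 (6T2), of order 6. The Galois group S_3 (6T2) has order 6, so the splitting field has degree 6 over Q.

6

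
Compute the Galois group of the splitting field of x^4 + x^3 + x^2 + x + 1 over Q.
The polynomial is an irreducible quartic over Q and its discriminant is 125, which is not a perfect square, so the Galois group is not contained in A_4. The resolvent cubic y^3 - y^2 - 3*y + 2 has exactly one rational root, so the Galois group is C_4 or D_4. The quartic becomes reducible over Q(sqrt(disc)), so the group is C_4.

C_4 (also written C4)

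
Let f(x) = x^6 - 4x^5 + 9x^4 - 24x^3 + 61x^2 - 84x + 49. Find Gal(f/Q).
S_4, S_4(6c), the S_4-action on 6 points not in A_6

The polynomial f is an irreducible sextic over Q, so G = Gal(f/Q) is one of the 16 transitive subgroups 6T1, ..., 6T16 of S_6. The discriminant of f is -4014080000, which is not a perfect square, so G is not contained in A_6. The transitive groups of degree 6 not contained in A_6 are: C_6 (6T1, order 6), S_3 (6T2, order 6), D_6 (6T3, order 12), C_3 x S_3 (6T5, order 18), A_4 x C_2 (6T6, order 24), S_4 (6T8, order 24), S_3 x S_3 (6T9, order 36), S_4 x C_2 (6T11, order 48), (S_3 x S_3) : C_2 (6T13, order 72), PGL(2,5) (6T14, order 120), S_6 (6T16, order 720). By Dedekind's theorem, for a prime p not dividing disc(f) the degrees of the irreducible factors of f mod p form the cycle type of an element of G. Factoring f modulo the 22 such primes p <= 97 (skipping 2, 5, 7, which divide the discriminant), each new pattern first appears at: mod 3: f = (x^3 + 2x + 1)(x^3 + 2x^2 + x + 1), pattern 3+3; mod 13: f = (x + 6)(x + 11)(x^4 + 5x^3 + x^2 + 6x + 10), pattern 4+1+1; mod 37: f = (x^2 + 12x + 4)(x^2 + 28x + 33)(x^2 + 30x + 27), pattern 2+2+2; mod 43: f = (x + 2)(x + 26)(x^2 + 21x + 2)(x^2 + 33x + 29), pattern 2+2+1+1. No other pattern occurs in this range, so the set of observed cycle types is {3+3, 4+1+1, 2+2+2, 2+2+1+1}. The candidates containing elements of all these cycle types are S_4 (6T8) of order 24, S_4 x C_2 (6T11) of order 48, PGL(2,5) (6T14) of order 120, S_6 (6T16) of order 720; the others are excluded. The observed types are precisely the cycle types that occur in S_4 (6T8) (apart from the identity). Each of the other remaining candidates has further cycle types, and by the Chebotarev density theorem the matching factorization patterns would occur for a proportion of primes equal to their share of the group: S_4 x C_2 (6T11) additionally contains elements of type 6, 4+2, 2+1+1+1+1 (17 of its 48 elements, about 35% of primes); PGL(2,5) (6T14) additionally contains elements of type 6, 5+1 (44 of its 120 elements, about 37% of primes); S_6 (6T16) additionally contains elements of type 6, 5+1, 4+2, 3+2+1, 3+1+1+1, 2+1+1+1+1 (529 of its 720 elements, about 73% of primes). None of the 22 primes tested shows any such pattern (for each of these groups the chance of that is below 10^-4), which rules them out. Hence G = S_4 (6T8), of order 24.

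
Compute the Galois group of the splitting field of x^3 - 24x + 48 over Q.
The polynomial is an irreducible cubic over Q and its discriminant is -6912, which is not a perfect square. For an irreducible cubic, a non-square discriminant gives Galois group S_3.

S_3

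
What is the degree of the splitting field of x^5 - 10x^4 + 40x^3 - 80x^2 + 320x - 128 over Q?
20

The degree of the splitting field over Q equals the order of the Galois group, so first determine the group. The polynomial f is an irreducible quintic over Q, so G = Gal(f/Q) is a transitive subgroup of S_5: one of C_5 (5T1, order 5), D_5 (5T2, order 10), F_20 (5T3, order 20), A_5 (5T4, order 60) or S_5 (5T5, order 120). The discriminant of f is 271790899200000, which is not a perfect square, so G is not contained in A_5. The transitive groups of degree 5 not contained in A_5 are: F_20 (5T3, order 20), S_5 (5T5, order 120). By Dedekind's theorem, for a prime p not dividing disc(f) the degrees of the irreducible factors of f mod p form the cycle type of an element of G. Factoring f modulo the 18 such primes p <= 73 (skipping 2, 3, 5, which divide the discriminant), each new pattern first appears at: mod 7: f = (x + 3)(x^4 + x^3 + 2x^2 + 5x + 4), pattern 4+1; mod 11: f = (x + 10)(x^2 + 3)(x^2 + 2x + 6), pattern 2+2+1; mod 19: f = (x^5 + 9x^4 + 2x^3 + 15x^2 + 16x + 5), pattern 5. No other pattern occurs in this range, so the set of observed cycle types is {4+1, 2+2+1, 5}. The candidates containing elements of all these cycle types are F_20 (5T3) of order 20, S_5 (5T5) of order 120; the others are excluded. The observed types are precisely the cycle types that occur in F_20 (5T3) (apart from the identity). Each of the other remaining candidates has further cycle types, and by the Chebotarev density theorem the matching factorization patterns would occur for a proportion of primes equal to their share of the group: S_5 (5T5) additionally contains elements of type 3+2, 3+1+1, 2+1+1+1 (50 of its 120 elements, about 42% of primes). None of the 18 primes tested shows any such pattern (for each of these groups the chance of that is below 10^-4), which rules them out. Hence G = F_20 (5T3), of order 20. The Galois group F_20 (5T3) has order 20, so the splitting field has degree 20 over Q.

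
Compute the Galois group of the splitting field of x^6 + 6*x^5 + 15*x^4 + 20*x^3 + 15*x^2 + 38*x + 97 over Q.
The polynomial f is an irreducible sextic over Q, so G = Gal(f/Q) is one of the 16 transitive subgroups 6T1, ..., 6T16 of S_6. The discriminant of f is -46741055340544, which is not a perfect square, so G is not contained in A_6. The transitive groups of degree 6 not contained in A_6 are: C_6 (6T1, order 6), S_3 (6T2, order 6), D_6 (6T3, order 12), C_3 x S_3 (6T5, order 18), A_4 x C_2 (6T6, order 24), S_4 (6T8, order 24), S_3 x S_3 (6T9, order 36), S_4 x C_2 (6T11, order 48), (S_3 x S_3) : C_2 (6T13, order 72), PGL(2,5) (6T14, order 120), S_6 (6T16, order 720). By Dedekind's theorem, for a prime p not dividing disc(f) the degrees of the irreducible factors of f mod p form the cycle type of an element of G. Factoring f modulo the 3 such primes p <= 7 (skipping 2, which divides the discriminant), each new pattern first appears at: mod 3: f = (x + 2)(x^2 + 1)(x^3 + x^2 + 2), pattern 3+2+1; mod 5: f = (x^3 + 2x^2 + 2x + 3)(x^3 + 4x^2 + 4), pattern 3+3; mod 7: f = (x + 5)(x^5 + x^4 + 3x^3 + 5x^2 + 4x + 4), pattern 5+1. No other pattern occurs in this range, so the set of observed cycle types is {3+2+1, 3+3, 5+1}. Among the candidates above, the only group containing elements of all these cycle types is S_6 (6T16); every other candidate lacks at least one of them. Hence G = S_6 (6T16), of order 720.

S_6 (order 720)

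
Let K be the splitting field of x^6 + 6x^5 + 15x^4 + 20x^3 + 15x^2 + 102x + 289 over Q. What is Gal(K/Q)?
(S_3 x S_3) : C_2 (also written G72)

The polynomial f is an irreducible sextic over Q, so G = Gal(f/Q) is one of the 16 transitive subgroups 6T1, ..., 6T16 of S_6. The discriminant of f is -9727331052552192, which is not a perfect square, so G is not contained in A_6. The transitive groups of degree 6 not contained in A_6 are: C_6 (6T1, order 6), S_3 (6T2, order 6), D_6 (6T3, order 12), C_3 x S_3 (6T5, order 18), A_4 x C_2 (6T6, order 24), S_4 (6T8, order 24), S_3 x S_3 (6T9, order 36), S_4 x C_2 (6T11, order 48), (S_3 x S_3) : C_2 (6T13, order 72), PGL(2,5) (6T14, order 120), S_6 (6T16, order 720). By Dedekind's theorem, for a prime p not dividing disc(f) the degrees of the irreducible factors of f mod p form the cycle type of an element of G. Factoring f modulo the 27 such primes p <= 127 (skipping 2, 3, 17, 43, which divide the discriminant), each new pattern first appears at: mod 5: f = (x^6 + x^5 + 2x + 4), pattern 6; mod 7: f = (x + 6)(x^2 + x + 3)(x^3 + 6x^2 + 6x + 4), pattern 3+2+1; mod 11: f = (x^2 + 6x + 2)(x^4 + 2x^2 + 8x + 7), pattern 4+2; mod 13: f = (x + 8)(x + 11)(x^2 + 4x + 2)(x^2 + 9x + 6), pattern 2+2+1+1; mod 61: f = (x + 5)(x + 9)(x + 21)(x + 43)(x^2 + 50x + 5), pattern 2+1+1+1+1; mod 97: f = (x + 2)(x + 21)(x + 25)(x^3 + 55x^2 + 56x + 80), pattern 3+1+1+1; mod 113: f = (x^2 + 10x + 49)(x^2 + 17x + 78)(x^2 + 92x + 59), pattern 2+2+2; mod 127: f = (x^3 + 52x^2 + 17x + 110)(x^3 + 81x^2 + 104x + 110), pattern 3+3. No other pattern occurs in this range, so the set of observed cycle types is {6, 3+2+1, 4+2, 2+2+1+1, 2+1+1+1+1, 3+1+1+1, 2+2+2, 3+3}. The candidates containing elements of all these cycle types are (S_3 x S_3) : C_2 (6T13) of order 72, S_6 (6T16) of order 720; the others are excluded. The observed types are precisely the cycle types that occur in (S_3 x S_3) : C_2 (6T13) (apart from the identity). Each of the other remaining candidates has further cycle types, and by the Chebotarev density theorem the matching factorization patterns would occur for a proportion of primes equal to their share of the group: S_6 (6T16) additionally contains elements of type 5+1, 4+1+1 (234 of its 720 elements, about 32% of primes). None of the 27 primes tested shows any such pattern (for each of these groups the chance of that is below 10^-4), which rules them out. Hence G = (S_3 x S_3) : C_2 (6T13), of order 72.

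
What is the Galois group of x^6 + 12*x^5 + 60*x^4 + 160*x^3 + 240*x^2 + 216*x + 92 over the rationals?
The polynomial f is an irreducible sextic over Q, so G = Gal(f/Q) is one of the 16 transitive subgroups 6T1, ..., 6T16 of S_6. The discriminant of f is 746496000000 = 864000^2, a perfect square, so G is contained in A_6. The transitive groups of degree 6 contained in A_6 are: A_4 (6T4, order 12), S_4 (6T7, order 24), (C_3 x C_3) : C_4 (6T10, order 36), PSL(2,5) (6T12, order 60), A_6 (6T15, order 360). By Dedekind's theorem, for a prime p not dividing disc(f) the degrees of the irreducible factors of f mod p form the cycle type of an element of G. Factoring f modulo the 6 such primes p <= 23 (skipping 2, 3, 5, which divide the discriminant), each new pattern first appears at: mod 7: f = (x + 5)(x^5 + 4x^3 + 2x + 3), pattern 5+1; mod 23: f = (x)(x + 9)(x + 14)(x^3 + 12x^2 + 3x + 5), pattern 3+1+1+1. No other pattern occurs in this range, so the set of observed cycle types is {5+1, 3+1+1+1}. Among the candidates above, the only group containing elements of all these cycle types is A_6 (6T15) — each of A_4 (6T4), S_4 (6T7), (C_3 x C_3) : C_4 (6T10), PSL(2,5) (6T12) lacks at least one of them. Hence G = A_6 (6T15), of order 360.

A_6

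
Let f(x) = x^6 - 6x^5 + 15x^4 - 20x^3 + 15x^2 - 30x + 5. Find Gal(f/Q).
A_6

The polynomial f is an irreducible sextic over Q, so G = Gal(f/Q) is one of the 16 transitive subgroups 6T1, ..., 6T16 of S_6. The discriminant of f is 746496000000 = 864000^2, a perfect square, so G is contained in A_6. The transitive groups of degree 6 contained in A_6 are: A_4 (6T4, order 12), S_4 (6T7, order 24), (C_3 x C_3) : C_4 (6T10, order 36), PSL(2,5) (6T12, order 60), A_6 (6T15, order 360). By Dedekind's theorem, for a prime p not dividing disc(f) the degrees of the irreducible factors of f mod p form the cycle type of an element of G. Factoring f modulo the 6 such primes p <= 23 (skipping 2, 3, 5, which divide the discriminant), each new pattern first appears at: mod 7: f = (x + 3)(x^5 + 5x^4 + x^2 + 5x + 4), pattern 5+1; mod 23: f = (x + 1)(x + 10)(x + 15)(x^3 + 14x^2 + 5x + 10), pattern 3+1+1+1. No other pattern occurs in this range, so the set of observed cycle types is {5+1, 3+1+1+1}. Among the candidates above, the only group containing elements of all these cycle types is A_6 (6T15) — each of A_4 (6T4), S_4 (6T7), (C_3 x C_3) : C_4 (6T10), PSL(2,5) (6T12) lacks at least one of them. Hence G = A_6 (6T15), of order 360.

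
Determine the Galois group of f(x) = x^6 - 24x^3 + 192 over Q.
C_3 x S_3 (also written G18)

The polynomial f is an irreducible sextic over Q, so G = Gal(f/Q) is one of the 16 transitive subgroups 6T1, ..., 6T16 of S_6. The discriminant of f is -190210142896128, which is not a perfect square, so G is not contained in A_6. The transitive groups of degree 6 not contained in A_6 are: C_6 (6T1, order 6), S_3 (6T2, order 6), D_6 (6T3, order 12), C_3 x S_3 (6T5, order 18), A_4 x C_2 (6T6, order 24), S_4 (6T8, order 24), S_3 x S_3 (6T9, order 36), S_4 x C_2 (6T11, order 48), (S_3 x S_3) : C_2 (6T13, order 72), PGL(2,5) (6T14, order 120), S_6 (6T16, order 720). By Dedekind's theorem, for a prime p not dividing disc(f) the degrees of the irreducible factors of f mod p form the cycle type of an element of G. Factoring f modulo the 33 such primes p <= 149 (skipping 2, 3, which divide the discriminant), each new pattern first appears at: mod 5: f = (x^6 + x^3 + 2), pattern 6; mod 7: f = (x + 1)(x + 2)(x + 4)(x^3 + 3), pattern 3+1+1+1; mod 17: f = (x^2 + 2x + 11)(x^2 + 7x + 11)(x^2 + 8x + 11), pattern 2+2+2; mod 19: f = (x^3 + 4)(x^3 + 10), pattern 3+3; mod 73: f = (x + 26)(x + 42)(x + 44)(x + 58)(x + 60)(x + 62), pattern 1+1+1+1+1+1. No other pattern occurs in this range, so the set of observed cycle types is {6, 3+1+1+1, 2+2+2, 3+3, 1+1+1+1+1+1}. The candidates containing elements of all these cycle types are C_3 x S_3 (6T5) of order 18, S_3 x S_3 (6T9) of order 36, (S_3 x S_3) : C_2 (6T13) of order 72, S_6 (6T16) of order 720; the others are excluded. The observed types are precisely the cycle types that occur in C_3 x S_3 (6T5). Each of the other remaining candidates has further cycle types, and by the Chebotarev density theorem the matching factorization patterns would occur for a proportion of primes equal to their share of the group: S_3 x S_3 (6T9) additionally contains elements of type 2+2+1+1 (9 of its 36 elements, about 25% of primes); (S_3 x S_3) : C_2 (6T13) additionally contains elements of type 4+2, 3+2+1, 2+2+1+1, 2+1+1+1+1 (45 of its 72 elements, about 62% of primes); S_6 (6T16) additionally contains elements of type 5+1, 4+2, 4+1+1, 3+2+1, 2+2+1+1, 2+1+1+1+1 (504 of its 720 elements, about 70% of primes). None of the 33 primes tested shows any such pattern (for each of these groups the chance of that is below 10^-4), which rules them out. Hence G = C_3 x S_3 (6T5), of order 18.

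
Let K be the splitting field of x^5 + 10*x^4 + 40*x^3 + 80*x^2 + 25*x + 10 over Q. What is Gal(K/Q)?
The polynomial f is an irreducible quintic over Q, so G = Gal(f/Q) is a transitive subgroup of S_5: one of C_5 (5T1, order 5), D_5 (5T2, order 10), F_20 (5T3, order 20), A_5 (5T4, order 60) or S_5 (5T5, order 120). The discriminant of f is 58564000000 = 242000^2, a perfect square, so G is contained in A_5. The transitive groups of degree 5 contained in A_5 are: C_5 (5T1, order 5), D_5 (5T2, order 10), A_5 (5T4, order 60). By Dedekind's theorem, for a prime p not dividing disc(f) the degrees of the irreducible factors of f mod p form the cycle type of an element of G. Factoring f modulo the 3 such primes p <= 13 (skipping 2, 5, 11, which divide the discriminant), each new pattern first appears at: mod 3: f = (x^5 + x^4 + x^3 + 2x^2 + x + 1), pattern 5; mod 13: f = (x + 8)(x + 10)(x^3 + 5x^2 + 5), pattern 3+1+1. No other pattern occurs in this range, so the set of observed cycle types is {5, 3+1+1}. Among the candidates above, the only group containing elements of all these cycle types is A_5 (5T4) — each of C_5 (5T1), D_5 (5T2) lacks at least one of them. Hence G = A_5 (5T4), of order 60.

A_5 (order 60)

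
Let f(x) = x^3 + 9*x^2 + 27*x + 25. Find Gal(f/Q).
S_3 (also written S3)

The polynomial is an irreducible cubic over Q and its discriminant is -108, which is not a perfect square. For an irreducible cubic, a non-square discriminant gives Galois group S_3.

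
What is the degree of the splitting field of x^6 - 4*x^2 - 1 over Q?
24

The degree of the splitting field over Q equals the order of the Galois group, so first determine the group. The polynomial f is an irreducible sextic over Q, so G = Gal(f/Q) is one of the 16 transitive subgroups 6T1, ..., 6T16 of S_6. The discriminant of f is 3356224 = 1832^2, a perfect square, so G is contained in A_6. The transitive groups of degree 6 contained in A_6 are: A_4 (6T4, order 12), S_4 (6T7, order 24), (C_3 x C_3) : C_4 (6T10, order 36), PSL(2,5) (6T12, order 60), A_6 (6T15, order 360). By Dedekind's theorem, for a prime p not dividing disc(f) the degrees of the irreducible factors of f mod p form the cycle type of an element of G. Factoring f modulo the 79 such primes p <= 419 (skipping 2, 229, which divide the discriminant), each new pattern first appears at: mod 3: f = (x^3 + x^2 + 2x + 1)(x^3 + 2x^2 + 2x + 2), pattern 3+3; mod 7: f = (x^2 + 4)(x^4 + 3x^2 + 5), pattern 4+2; mod 23: f = (x + 9)(x + 14)(x^2 + x + 18)(x^2 + 22x + 18), pattern 2+2+1+1; mod 193: f = (x + 87)(x + 90)(x + 93)(x + 100)(x + 103)(x + 106), pattern 1+1+1+1+1+1. No other pattern occurs in this range, so the set of observed cycle types is {3+3, 4+2, 2+2+1+1, 1+1+1+1+1+1}. The candidates containing elements of all these cycle types are S_4 (6T7) of order 24, (C_3 x C_3) : C_4 (6T10) of order 36, A_6 (6T15) of order 360; the others are excluded. The observed types are precisely the cycle types that occur in S_4 (6T7). Each of the other remaining candidates has further cycle types, and by the Chebotarev density theorem the matching factorization patterns would occur for a proportion of primes equal to their share of the group: (C_3 x C_3) : C_4 (6T10) additionally contains elements of type 3+1+1+1 (4 of its 36 elements, about 11% of primes); A_6 (6T15) additionally contains elements of type 5+1, 3+1+1+1 (184 of its 360 elements, about 51% of primes). None of the 79 primes tested shows any such pattern (for each of these groups the chance of that is below 10^-4), which rules them out. Hence G = S_4 (6T7), of order 24. The Galois group S_4 (6T7) has order 24, so the splitting field has degree 24 over Q.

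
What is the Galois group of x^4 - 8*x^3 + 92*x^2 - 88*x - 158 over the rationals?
4T3: D_4

The polynomial is an irreducible quartic over Q and its discriminant is -128755795968, which is not a perfect square, so the Galois group is not contained in A_4. The resolvent cubic y^3 - 92*y^2 + 1336*y - 55776 has exactly one rational root, so the Galois group is C_4 or D_4. The quartic remains irreducible over Q(sqrt(disc)), so the group is D_4.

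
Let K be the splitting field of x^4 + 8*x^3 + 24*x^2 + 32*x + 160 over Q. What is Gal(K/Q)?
V_4 (order 4)

The polynomial is an irreducible quartic over Q and its discriminant is 764411904 = 27648^2, a perfect square, so the Galois group is contained in A_4. The resolvent cubic y^3 - 24*y^2 - 384*y + 4096 splits completely over Q, which gives the Klein four-group V_4.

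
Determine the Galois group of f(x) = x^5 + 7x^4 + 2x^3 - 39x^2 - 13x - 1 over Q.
C_5

The polynomial f is an irreducible quintic over Q, so G = Gal(f/Q) is a transitive subgroup of S_5: one of C_5 (5T1, order 5), D_5 (5T2, order 10), F_20 (5T3, order 20), A_5 (5T4, order 60) or S_5 (5T5, order 120). The discriminant of f is 115971361 = 10769^2, a perfect square, so G is contained in A_5. The transitive groups of degree 5 contained in A_5 are: C_5 (5T1, order 5), D_5 (5T2, order 10), A_5 (5T4, order 60). By Dedekind's theorem, for a prime p not dividing disc(f) the degrees of the irreducible factors of f mod p form the cycle type of an element of G. Factoring f modulo the 14 such primes p <= 47 (skipping 11, which divides the discriminant), each new pattern first appears at: mod 2: f = (x^5 + x^4 + x^2 + x + 1), pattern 5; mod 23: f = (x + 1)(x + 7)(x + 11)(x + 13)(x + 21), pattern 1+1+1+1+1. No other pattern occurs in this range, so the set of observed cycle types is {5, 1+1+1+1+1}. The candidates containing elements of all these cycle types are C_5 (5T1) of order 5, D_5 (5T2) of order 10, A_5 (5T4) of order 60; the others are excluded. The observed types are precisely the cycle types that occur in C_5 (5T1). Each of the other remaining candidates has further cycle types, and by the Chebotarev density theorem the matching factorization patterns would occur for a proportion of primes equal to their share of the group: D_5 (5T2) additionally contains elements of type 2+2+1 (5 of its 10 elements, about 50% of primes); A_5 (5T4) additionally contains elements of type 3+1+1, 2+2+1 (35 of its 60 elements, about 58% of primes). None of the 14 primes tested shows any such pattern (for each of these groups the chance of that is below 10^-4), which rules them out. Hence G = C_5 (5T1), of order 5.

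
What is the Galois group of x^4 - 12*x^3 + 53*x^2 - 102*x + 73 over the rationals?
The polynomial is an irreducible quartic over Q and its discriminant is 144 = 12^2, a perfect square, so the Galois group is contained in A_4. The resolvent cubic y^3 - 53*y^2 + 932*y - 5440 splits completely over Q, which gives the Klein four-group V_4.

V_4 (also written V4)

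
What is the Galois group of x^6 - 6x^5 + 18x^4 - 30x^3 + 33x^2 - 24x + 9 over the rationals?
PGL(2,5)

The polynomial f is an irreducible sextic over Q, so G = Gal(f/Q) is one of the 16 transitive subgroups 6T1, ..., 6T16 of S_6. The discriminant of f is -16003008, which is not a perfect square, so G is not contained in A_6. The transitive groups of degree 6 not contained in A_6 are: C_6 (6T1, order 6), S_3 (6T2, order 6), D_6 (6T3, order 12), C_3 x S_3 (6T5, order 18), A_4 x C_2 (6T6, order 24), S_4 (6T8, order 24), S_3 x S_3 (6T9, order 36), S_4 x C_2 (6T11, order 48), (S_3 x S_3) : C_2 (6T13, order 72), PGL(2,5) (6T14, order 120), S_6 (6T16, order 720). By Dedekind's theorem, for a prime p not dividing disc(f) the degrees of the irreducible factors of f mod p form the cycle type of an element of G. Factoring f modulo the 21 such primes p <= 89 (skipping 2, 3, 7, which divide the discriminant), each new pattern first appears at: mod 5: f = (x^6 + 4x^5 + 3x^4 + 3x^2 + x + 4), pattern 6; mod 11: f = (x + 1)(x^5 + 4x^4 + 3x^3 + 9), pattern 5+1; mod 13: f = (x + 7)(x + 11)(x^4 + 2x^3 + 9x^2 + 5x + 4), pattern 4+1+1; mod 23: f = (x + 15)(x + 19)(x^2 + 13x + 3)(x^2 + 16x + 8), pattern 2+2+1+1; mod 43: f = (x^3 + 16x^2 + 6x + 18)(x^3 + 21x^2 + 20x + 22), pattern 3+3; mod 61: f = (x^2 + 12x + 46)(x^2 + 16x + 56)(x^2 + 27x + 5), pattern 2+2+2. No other pattern occurs in this range, so the set of observed cycle types is {6, 5+1, 4+1+1, 2+2+1+1, 3+3, 2+2+2}. The candidates containing elements of all these cycle types are PGL(2,5) (6T14) of order 120, S_6 (6T16) of order 720; the others are excluded. The observed types are precisely the cycle types that occur in PGL(2,5) (6T14) (apart from the identity). Each of the other remaining candidates has further cycle types, and by the Chebotarev density theorem the matching factorization patterns would occur for a proportion of primes equal to their share of the group: S_6 (6T16) additionally contains elements of type 4+2, 3+2+1, 3+1+1+1, 2+1+1+1+1 (265 of its 720 elements, about 37% of primes). None of the 21 primes tested shows any such pattern (for each of these groups the chance of that is below 10^-4), which rules them out. Hence G = PGL(2,5) (6T14), of order 120.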